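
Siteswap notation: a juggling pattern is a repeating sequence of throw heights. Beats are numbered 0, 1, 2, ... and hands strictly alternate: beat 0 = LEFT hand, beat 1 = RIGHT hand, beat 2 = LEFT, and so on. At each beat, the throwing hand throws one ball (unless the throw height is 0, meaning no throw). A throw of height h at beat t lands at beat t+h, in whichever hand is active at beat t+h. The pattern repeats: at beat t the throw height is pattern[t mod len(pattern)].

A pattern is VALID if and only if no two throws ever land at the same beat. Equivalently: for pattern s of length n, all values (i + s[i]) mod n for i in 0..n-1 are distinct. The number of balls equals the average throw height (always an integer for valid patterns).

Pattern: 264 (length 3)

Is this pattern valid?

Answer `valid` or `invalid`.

i=0: (i + s[i]) mod n = (0 + 2) mod 3 = 2
i=1: (i + s[i]) mod n = (1 + 6) mod 3 = 1
i=2: (i + s[i]) mod n = (2 + 4) mod 3 = 0
Residues: [2, 1, 0], distinct: True

Answer: valid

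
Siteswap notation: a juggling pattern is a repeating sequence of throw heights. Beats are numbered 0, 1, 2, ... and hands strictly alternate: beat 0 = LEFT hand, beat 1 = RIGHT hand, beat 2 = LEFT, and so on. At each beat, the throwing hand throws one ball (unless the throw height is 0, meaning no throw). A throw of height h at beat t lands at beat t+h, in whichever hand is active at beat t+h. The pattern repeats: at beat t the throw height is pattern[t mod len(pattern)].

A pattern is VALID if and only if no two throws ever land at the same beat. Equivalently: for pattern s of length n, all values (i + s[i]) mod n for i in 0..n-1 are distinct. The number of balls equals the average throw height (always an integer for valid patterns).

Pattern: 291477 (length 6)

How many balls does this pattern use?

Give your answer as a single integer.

Pattern = [2, 9, 1, 4, 7, 7], length n = 6
  position 0: throw height = 2, running sum = 2
  position 1: throw height = 9, running sum = 11
  position 2: throw height = 1, running sum = 12
  position 3: throw height = 4, running sum = 16
  position 4: throw height = 7, running sum = 23
  position 5: throw height = 7, running sum = 30
Total sum = 30; balls = sum / n = 30 / 6 = 5

Answer: 5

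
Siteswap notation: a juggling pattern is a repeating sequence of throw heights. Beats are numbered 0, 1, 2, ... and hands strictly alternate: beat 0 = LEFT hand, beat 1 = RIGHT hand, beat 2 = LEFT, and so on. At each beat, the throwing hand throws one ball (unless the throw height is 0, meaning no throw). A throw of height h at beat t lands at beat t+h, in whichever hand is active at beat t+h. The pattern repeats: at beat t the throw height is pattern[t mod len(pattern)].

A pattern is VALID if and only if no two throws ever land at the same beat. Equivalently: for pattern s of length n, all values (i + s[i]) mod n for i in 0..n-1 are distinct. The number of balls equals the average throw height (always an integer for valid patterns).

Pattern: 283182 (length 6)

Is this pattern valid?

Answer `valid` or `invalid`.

Answer: valid

Derivation:
i=0: (i + s[i]) mod n = (0 + 2) mod 6 = 2
i=1: (i + s[i]) mod n = (1 + 8) mod 6 = 3
i=2: (i + s[i]) mod n = (2 + 3) mod 6 = 5
i=3: (i + s[i]) mod n = (3 + 1) mod 6 = 4
i=4: (i + s[i]) mod n = (4 + 8) mod 6 = 0
i=5: (i + s[i]) mod n = (5 + 2) mod 6 = 1
Residues: [2, 3, 5, 4, 0, 1], distinct: True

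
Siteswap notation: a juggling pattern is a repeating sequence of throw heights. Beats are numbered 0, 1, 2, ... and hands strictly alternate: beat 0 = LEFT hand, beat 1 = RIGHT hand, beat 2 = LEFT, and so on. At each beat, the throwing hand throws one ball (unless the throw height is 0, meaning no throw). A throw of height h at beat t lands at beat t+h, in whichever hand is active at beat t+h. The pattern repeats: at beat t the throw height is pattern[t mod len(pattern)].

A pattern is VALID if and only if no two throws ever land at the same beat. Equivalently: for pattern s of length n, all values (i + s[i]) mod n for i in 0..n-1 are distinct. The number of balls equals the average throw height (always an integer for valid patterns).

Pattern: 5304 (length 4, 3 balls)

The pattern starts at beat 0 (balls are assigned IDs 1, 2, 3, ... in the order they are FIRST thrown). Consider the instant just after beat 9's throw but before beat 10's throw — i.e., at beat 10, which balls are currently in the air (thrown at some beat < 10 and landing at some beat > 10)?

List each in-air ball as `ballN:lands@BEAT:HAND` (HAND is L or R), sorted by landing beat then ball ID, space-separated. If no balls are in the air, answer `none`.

Beat 0 (L): throw ball1 h=5 -> lands@5:R; in-air after throw: [b1@5:R]
Beat 1 (R): throw ball2 h=3 -> lands@4:L; in-air after throw: [b2@4:L b1@5:R]
Beat 3 (R): throw ball3 h=4 -> lands@7:R; in-air after throw: [b2@4:L b1@5:R b3@7:R]
Beat 4 (L): throw ball2 h=5 -> lands@9:R; in-air after throw: [b1@5:R b3@7:R b2@9:R]
Beat 5 (R): throw ball1 h=3 -> lands@8:L; in-air after throw: [b3@7:R b1@8:L b2@9:R]
Beat 7 (R): throw ball3 h=4 -> lands@11:R; in-air after throw: [b1@8:L b2@9:R b3@11:R]
Beat 8 (L): throw ball1 h=5 -> lands@13:R; in-air after throw: [b2@9:R b3@11:R b1@13:R]
Beat 9 (R): throw ball2 h=3 -> lands@12:L; in-air after throw: [b3@11:R b2@12:L b1@13:R]

Answer: ball3:lands@11:R ball2:lands@12:L ball1:lands@13:R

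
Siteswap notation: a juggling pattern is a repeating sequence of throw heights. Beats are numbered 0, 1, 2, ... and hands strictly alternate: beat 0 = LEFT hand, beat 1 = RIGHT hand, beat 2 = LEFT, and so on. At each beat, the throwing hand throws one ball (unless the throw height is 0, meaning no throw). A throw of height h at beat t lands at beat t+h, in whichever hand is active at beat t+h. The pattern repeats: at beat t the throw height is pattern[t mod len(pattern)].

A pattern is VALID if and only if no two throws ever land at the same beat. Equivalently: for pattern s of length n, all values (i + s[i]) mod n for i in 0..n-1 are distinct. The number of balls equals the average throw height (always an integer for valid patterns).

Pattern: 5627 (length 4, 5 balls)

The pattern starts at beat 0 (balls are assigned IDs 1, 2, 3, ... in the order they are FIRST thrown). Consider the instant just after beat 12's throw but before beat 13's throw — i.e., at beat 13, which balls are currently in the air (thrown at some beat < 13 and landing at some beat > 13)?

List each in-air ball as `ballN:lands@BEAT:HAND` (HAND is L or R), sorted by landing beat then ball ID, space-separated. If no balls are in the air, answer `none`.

Beat 0 (L): throw ball1 h=5 -> lands@5:R; in-air after throw: [b1@5:R]
Beat 1 (R): throw ball2 h=6 -> lands@7:R; in-air after throw: [b1@5:R b2@7:R]
Beat 2 (L): throw ball3 h=2 -> lands@4:L; in-air after throw: [b3@4:L b1@5:R b2@7:R]
Beat 3 (R): throw ball4 h=7 -> lands@10:L; in-air after throw: [b3@4:L b1@5:R b2@7:R b4@10:L]
Beat 4 (L): throw ball3 h=5 -> lands@9:R; in-air after throw: [b1@5:R b2@7:R b3@9:R b4@10:L]
Beat 5 (R): throw ball1 h=6 -> lands@11:R; in-air after throw: [b2@7:R b3@9:R b4@10:L b1@11:R]
Beat 6 (L): throw ball5 h=2 -> lands@8:L; in-air after throw: [b2@7:R b5@8:L b3@9:R b4@10:L b1@11:R]
Beat 7 (R): throw ball2 h=7 -> lands@14:L; in-air after throw: [b5@8:L b3@9:R b4@10:L b1@11:R b2@14:L]
Beat 8 (L): throw ball5 h=5 -> lands@13:R; in-air after throw: [b3@9:R b4@10:L b1@11:R b5@13:R b2@14:L]
Beat 9 (R): throw ball3 h=6 -> lands@15:R; in-air after throw: [b4@10:L b1@11:R b5@13:R b2@14:L b3@15:R]
Beat 10 (L): throw ball4 h=2 -> lands@12:L; in-air after throw: [b1@11:R b4@12:L b5@13:R b2@14:L b3@15:R]
Beat 11 (R): throw ball1 h=7 -> lands@18:L; in-air after throw: [b4@12:L b5@13:R b2@14:L b3@15:R b1@18:L]
Beat 12 (L): throw ball4 h=5 -> lands@17:R; in-air after throw: [b5@13:R b2@14:L b3@15:R b4@17:R b1@18:L]
Beat 13 (R): throw ball5 h=6 -> lands@19:R; in-air after throw: [b2@14:L b3@15:R b4@17:R b1@18:L b5@19:R]

Answer: ball2:lands@14:L ball3:lands@15:R ball4:lands@17:R ball1:lands@18:L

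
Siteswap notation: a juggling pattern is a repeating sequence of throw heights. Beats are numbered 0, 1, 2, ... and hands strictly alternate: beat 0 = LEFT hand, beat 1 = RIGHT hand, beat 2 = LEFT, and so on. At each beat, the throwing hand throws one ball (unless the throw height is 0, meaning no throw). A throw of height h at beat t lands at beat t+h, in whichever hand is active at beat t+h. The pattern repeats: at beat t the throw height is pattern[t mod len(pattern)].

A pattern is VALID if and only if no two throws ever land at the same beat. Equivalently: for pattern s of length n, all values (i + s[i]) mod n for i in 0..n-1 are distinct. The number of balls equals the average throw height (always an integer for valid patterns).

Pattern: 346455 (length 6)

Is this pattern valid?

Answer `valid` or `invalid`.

i=0: (i + s[i]) mod n = (0 + 3) mod 6 = 3
i=1: (i + s[i]) mod n = (1 + 4) mod 6 = 5
i=2: (i + s[i]) mod n = (2 + 6) mod 6 = 2
i=3: (i + s[i]) mod n = (3 + 4) mod 6 = 1
i=4: (i + s[i]) mod n = (4 + 5) mod 6 = 3
i=5: (i + s[i]) mod n = (5 + 5) mod 6 = 4
Residues: [3, 5, 2, 1, 3, 4], distinct: False

Answer: invalid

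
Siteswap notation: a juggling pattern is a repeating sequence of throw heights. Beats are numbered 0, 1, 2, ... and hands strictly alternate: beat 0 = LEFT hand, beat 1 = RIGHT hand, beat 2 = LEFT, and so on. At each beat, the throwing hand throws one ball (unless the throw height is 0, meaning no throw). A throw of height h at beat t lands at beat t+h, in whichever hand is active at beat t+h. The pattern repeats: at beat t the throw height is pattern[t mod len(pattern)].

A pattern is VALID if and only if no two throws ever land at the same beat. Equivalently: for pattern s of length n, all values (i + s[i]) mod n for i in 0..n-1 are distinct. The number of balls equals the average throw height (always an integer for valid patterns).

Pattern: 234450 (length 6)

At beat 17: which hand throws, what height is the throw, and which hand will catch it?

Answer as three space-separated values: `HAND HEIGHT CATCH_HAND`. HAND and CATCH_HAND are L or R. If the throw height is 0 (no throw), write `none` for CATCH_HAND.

Beat 17: 17 mod 2 = 1, so hand = R
Throw height = pattern[17 mod 6] = pattern[5] = 0

Answer: R 0 none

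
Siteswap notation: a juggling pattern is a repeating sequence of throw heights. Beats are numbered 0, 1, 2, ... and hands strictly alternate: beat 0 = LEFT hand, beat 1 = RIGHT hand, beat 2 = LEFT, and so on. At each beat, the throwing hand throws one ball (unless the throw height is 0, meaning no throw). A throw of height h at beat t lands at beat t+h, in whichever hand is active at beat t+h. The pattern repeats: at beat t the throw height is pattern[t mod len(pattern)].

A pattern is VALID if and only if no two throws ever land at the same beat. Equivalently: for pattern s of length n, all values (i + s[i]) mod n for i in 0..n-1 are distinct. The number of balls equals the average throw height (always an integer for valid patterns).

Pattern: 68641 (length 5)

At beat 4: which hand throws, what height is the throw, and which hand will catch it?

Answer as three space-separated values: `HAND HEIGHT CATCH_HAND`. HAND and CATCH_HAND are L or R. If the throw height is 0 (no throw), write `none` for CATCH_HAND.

Beat 4: 4 mod 2 = 0, so hand = L
Throw height = pattern[4 mod 5] = pattern[4] = 1
Lands at beat 4+1=5, 5 mod 2 = 1, so catch hand = R

Answer: L 1 R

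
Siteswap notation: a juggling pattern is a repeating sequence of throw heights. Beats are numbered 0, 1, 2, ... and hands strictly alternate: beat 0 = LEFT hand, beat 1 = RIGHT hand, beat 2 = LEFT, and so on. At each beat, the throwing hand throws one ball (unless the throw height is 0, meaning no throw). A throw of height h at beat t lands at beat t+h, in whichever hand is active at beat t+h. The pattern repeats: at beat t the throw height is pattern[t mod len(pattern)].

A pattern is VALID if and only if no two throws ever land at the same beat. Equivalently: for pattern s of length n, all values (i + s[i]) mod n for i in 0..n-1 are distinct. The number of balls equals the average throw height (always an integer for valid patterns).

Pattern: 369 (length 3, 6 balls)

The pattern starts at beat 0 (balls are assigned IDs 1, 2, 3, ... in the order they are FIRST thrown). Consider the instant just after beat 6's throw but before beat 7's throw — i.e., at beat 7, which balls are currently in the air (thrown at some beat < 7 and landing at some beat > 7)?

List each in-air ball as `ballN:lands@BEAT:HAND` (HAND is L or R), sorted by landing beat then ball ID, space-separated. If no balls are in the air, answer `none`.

Beat 0 (L): throw ball1 h=3 -> lands@3:R; in-air after throw: [b1@3:R]
Beat 1 (R): throw ball2 h=6 -> lands@7:R; in-air after throw: [b1@3:R b2@7:R]
Beat 2 (L): throw ball3 h=9 -> lands@11:R; in-air after throw: [b1@3:R b2@7:R b3@11:R]
Beat 3 (R): throw ball1 h=3 -> lands@6:L; in-air after throw: [b1@6:L b2@7:R b3@11:R]
Beat 4 (L): throw ball4 h=6 -> lands@10:L; in-air after throw: [b1@6:L b2@7:R b4@10:L b3@11:R]
Beat 5 (R): throw ball5 h=9 -> lands@14:L; in-air after throw: [b1@6:L b2@7:R b4@10:L b3@11:R b5@14:L]
Beat 6 (L): throw ball1 h=3 -> lands@9:R; in-air after throw: [b2@7:R b1@9:R b4@10:L b3@11:R b5@14:L]
Beat 7 (R): throw ball2 h=6 -> lands@13:R; in-air after throw: [b1@9:R b4@10:L b3@11:R b2@13:R b5@14:L]

Answer: ball1:lands@9:R ball4:lands@10:L ball3:lands@11:R ball5:lands@14:L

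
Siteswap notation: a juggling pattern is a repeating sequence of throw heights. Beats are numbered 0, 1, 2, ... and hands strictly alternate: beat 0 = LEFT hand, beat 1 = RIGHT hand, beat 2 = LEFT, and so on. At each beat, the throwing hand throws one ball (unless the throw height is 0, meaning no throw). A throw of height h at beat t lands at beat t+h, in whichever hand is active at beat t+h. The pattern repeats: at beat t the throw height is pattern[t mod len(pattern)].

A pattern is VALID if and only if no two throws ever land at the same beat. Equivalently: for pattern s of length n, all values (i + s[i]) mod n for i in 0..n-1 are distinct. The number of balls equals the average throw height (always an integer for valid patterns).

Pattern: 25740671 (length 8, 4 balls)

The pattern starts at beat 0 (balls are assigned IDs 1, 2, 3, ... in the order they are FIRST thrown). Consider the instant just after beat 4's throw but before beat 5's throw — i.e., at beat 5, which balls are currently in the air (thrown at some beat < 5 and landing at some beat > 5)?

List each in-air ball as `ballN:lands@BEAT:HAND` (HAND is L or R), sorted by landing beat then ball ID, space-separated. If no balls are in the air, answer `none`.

Beat 0 (L): throw ball1 h=2 -> lands@2:L; in-air after throw: [b1@2:L]
Beat 1 (R): throw ball2 h=5 -> lands@6:L; in-air after throw: [b1@2:L b2@6:L]
Beat 2 (L): throw ball1 h=7 -> lands@9:R; in-air after throw: [b2@6:L b1@9:R]
Beat 3 (R): throw ball3 h=4 -> lands@7:R; in-air after throw: [b2@6:L b3@7:R b1@9:R]
Beat 5 (R): throw ball4 h=6 -> lands@11:R; in-air after throw: [b2@6:L b3@7:R b1@9:R b4@11:R]

Answer: ball2:lands@6:L ball3:lands@7:R ball1:lands@9:R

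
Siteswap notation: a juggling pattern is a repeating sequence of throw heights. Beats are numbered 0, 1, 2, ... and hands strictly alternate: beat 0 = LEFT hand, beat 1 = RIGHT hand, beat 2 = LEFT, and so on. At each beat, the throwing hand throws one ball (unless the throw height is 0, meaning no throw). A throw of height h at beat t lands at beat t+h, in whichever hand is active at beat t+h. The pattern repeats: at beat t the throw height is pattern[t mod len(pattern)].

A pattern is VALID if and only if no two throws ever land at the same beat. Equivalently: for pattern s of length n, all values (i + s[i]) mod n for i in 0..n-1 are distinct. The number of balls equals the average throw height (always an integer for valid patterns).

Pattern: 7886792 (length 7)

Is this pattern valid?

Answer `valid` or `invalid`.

i=0: (i + s[i]) mod n = (0 + 7) mod 7 = 0
i=1: (i + s[i]) mod n = (1 + 8) mod 7 = 2
i=2: (i + s[i]) mod n = (2 + 8) mod 7 = 3
i=3: (i + s[i]) mod n = (3 + 6) mod 7 = 2
i=4: (i + s[i]) mod n = (4 + 7) mod 7 = 4
i=5: (i + s[i]) mod n = (5 + 9) mod 7 = 0
i=6: (i + s[i]) mod n = (6 + 2) mod 7 = 1
Residues: [0, 2, 3, 2, 4, 0, 1], distinct: False

Answer: invalid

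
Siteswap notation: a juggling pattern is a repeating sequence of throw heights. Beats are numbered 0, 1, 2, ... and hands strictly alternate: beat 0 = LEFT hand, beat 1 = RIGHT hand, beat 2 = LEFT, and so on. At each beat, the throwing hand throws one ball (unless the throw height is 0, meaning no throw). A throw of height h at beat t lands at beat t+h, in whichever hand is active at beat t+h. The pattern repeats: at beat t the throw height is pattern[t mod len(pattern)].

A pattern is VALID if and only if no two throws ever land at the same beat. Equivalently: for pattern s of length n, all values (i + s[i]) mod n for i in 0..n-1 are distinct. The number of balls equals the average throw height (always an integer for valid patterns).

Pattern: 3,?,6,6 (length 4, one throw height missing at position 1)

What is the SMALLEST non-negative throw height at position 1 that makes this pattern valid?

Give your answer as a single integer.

i=0: (0 + 3) mod 4 = 3
i=1: s[i]=? (unknown)
i=2: (2 + 6) mod 4 = 0
i=3: (3 + 6) mod 4 = 1
Known residues: [0, 1, 3]; need a permutation of 0..3, so missing residue r = 2
Need (1 + s) mod 4 = 2; smallest s = (2 - 1) mod 4 = 1

Answer: 1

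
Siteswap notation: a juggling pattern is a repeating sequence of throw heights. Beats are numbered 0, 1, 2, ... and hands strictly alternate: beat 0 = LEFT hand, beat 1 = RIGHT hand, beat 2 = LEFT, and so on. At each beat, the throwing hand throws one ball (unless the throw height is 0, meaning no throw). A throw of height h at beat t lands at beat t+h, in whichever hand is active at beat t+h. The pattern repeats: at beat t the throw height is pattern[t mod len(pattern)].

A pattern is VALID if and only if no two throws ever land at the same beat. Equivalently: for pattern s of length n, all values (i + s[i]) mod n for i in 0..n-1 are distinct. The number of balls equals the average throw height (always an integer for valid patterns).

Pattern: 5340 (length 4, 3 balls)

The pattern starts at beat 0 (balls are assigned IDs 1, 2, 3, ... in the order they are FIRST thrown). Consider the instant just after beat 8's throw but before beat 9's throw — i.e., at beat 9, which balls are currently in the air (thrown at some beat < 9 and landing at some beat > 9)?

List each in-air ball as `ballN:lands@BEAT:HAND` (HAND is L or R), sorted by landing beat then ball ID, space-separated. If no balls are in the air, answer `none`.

Answer: ball3:lands@10:L ball1:lands@13:R

Derivation:
Beat 0 (L): throw ball1 h=5 -> lands@5:R; in-air after throw: [b1@5:R]
Beat 1 (R): throw ball2 h=3 -> lands@4:L; in-air after throw: [b2@4:L b1@5:R]
Beat 2 (L): throw ball3 h=4 -> lands@6:L; in-air after throw: [b2@4:L b1@5:R b3@6:L]
Beat 4 (L): throw ball2 h=5 -> lands@9:R; in-air after throw: [b1@5:R b3@6:L b2@9:R]
Beat 5 (R): throw ball1 h=3 -> lands@8:L; in-air after throw: [b3@6:L b1@8:L b2@9:R]
Beat 6 (L): throw ball3 h=4 -> lands@10:L; in-air after throw: [b1@8:L b2@9:R b3@10:L]
Beat 8 (L): throw ball1 h=5 -> lands@13:R; in-air after throw: [b2@9:R b3@10:L b1@13:R]
Beat 9 (R): throw ball2 h=3 -> lands@12:L; in-air after throw: [b3@10:L b2@12:L b1@13:R]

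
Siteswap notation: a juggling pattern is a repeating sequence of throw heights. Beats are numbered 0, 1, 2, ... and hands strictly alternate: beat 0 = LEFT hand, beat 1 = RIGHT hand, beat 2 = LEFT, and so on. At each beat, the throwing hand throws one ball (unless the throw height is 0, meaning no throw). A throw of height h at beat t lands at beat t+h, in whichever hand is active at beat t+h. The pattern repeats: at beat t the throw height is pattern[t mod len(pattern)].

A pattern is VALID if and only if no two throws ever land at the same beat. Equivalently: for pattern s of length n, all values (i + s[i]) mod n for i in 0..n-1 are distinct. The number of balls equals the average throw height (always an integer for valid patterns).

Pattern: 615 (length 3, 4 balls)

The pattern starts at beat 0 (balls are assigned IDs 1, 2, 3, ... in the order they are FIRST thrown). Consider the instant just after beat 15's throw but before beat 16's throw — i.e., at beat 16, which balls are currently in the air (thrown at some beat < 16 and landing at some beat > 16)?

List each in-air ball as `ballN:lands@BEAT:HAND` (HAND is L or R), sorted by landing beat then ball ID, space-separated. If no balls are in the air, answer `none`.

Beat 0 (L): throw ball1 h=6 -> lands@6:L; in-air after throw: [b1@6:L]
Beat 1 (R): throw ball2 h=1 -> lands@2:L; in-air after throw: [b2@2:L b1@6:L]
Beat 2 (L): throw ball2 h=5 -> lands@7:R; in-air after throw: [b1@6:L b2@7:R]
Beat 3 (R): throw ball3 h=6 -> lands@9:R; in-air after throw: [b1@6:L b2@7:R b3@9:R]
Beat 4 (L): throw ball4 h=1 -> lands@5:R; in-air after throw: [b4@5:R b1@6:L b2@7:R b3@9:R]
Beat 5 (R): throw ball4 h=5 -> lands@10:L; in-air after throw: [b1@6:L b2@7:R b3@9:R b4@10:L]
Beat 6 (L): throw ball1 h=6 -> lands@12:L; in-air after throw: [b2@7:R b3@9:R b4@10:L b1@12:L]
Beat 7 (R): throw ball2 h=1 -> lands@8:L; in-air after throw: [b2@8:L b3@9:R b4@10:L b1@12:L]
Beat 8 (L): throw ball2 h=5 -> lands@13:R; in-air after throw: [b3@9:R b4@10:L b1@12:L b2@13:R]
Beat 9 (R): throw ball3 h=6 -> lands@15:R; in-air after throw: [b4@10:L b1@12:L b2@13:R b3@15:R]
Beat 10 (L): throw ball4 h=1 -> lands@11:R; in-air after throw: [b4@11:R b1@12:L b2@13:R b3@15:R]
Beat 11 (R): throw ball4 h=5 -> lands@16:L; in-air after throw: [b1@12:L b2@13:R b3@15:R b4@16:L]
Beat 12 (L): throw ball1 h=6 -> lands@18:L; in-air after throw: [b2@13:R b3@15:R b4@16:L b1@18:L]
Beat 13 (R): throw ball2 h=1 -> lands@14:L; in-air after throw: [b2@14:L b3@15:R b4@16:L b1@18:L]
Beat 14 (L): throw ball2 h=5 -> lands@19:R; in-air after throw: [b3@15:R b4@16:L b1@18:L b2@19:R]
Beat 15 (R): throw ball3 h=6 -> lands@21:R; in-air after throw: [b4@16:L b1@18:L b2@19:R b3@21:R]
Beat 16 (L): throw ball4 h=1 -> lands@17:R; in-air after throw: [b4@17:R b1@18:L b2@19:R b3@21:R]

Answer: ball1:lands@18:L ball2:lands@19:R ball3:lands@21:R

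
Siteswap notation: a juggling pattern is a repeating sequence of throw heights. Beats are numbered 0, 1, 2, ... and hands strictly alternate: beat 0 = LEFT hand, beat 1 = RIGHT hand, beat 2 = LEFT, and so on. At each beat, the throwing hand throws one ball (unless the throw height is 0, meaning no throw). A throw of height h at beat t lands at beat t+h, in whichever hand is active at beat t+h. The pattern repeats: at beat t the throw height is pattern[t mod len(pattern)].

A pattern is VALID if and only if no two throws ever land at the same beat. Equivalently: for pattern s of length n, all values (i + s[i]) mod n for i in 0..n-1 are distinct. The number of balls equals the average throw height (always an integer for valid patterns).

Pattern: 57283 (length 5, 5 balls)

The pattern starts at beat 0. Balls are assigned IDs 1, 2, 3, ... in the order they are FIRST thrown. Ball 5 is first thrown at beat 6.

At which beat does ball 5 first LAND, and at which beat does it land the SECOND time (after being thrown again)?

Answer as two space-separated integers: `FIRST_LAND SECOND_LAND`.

Answer: 13 21

Derivation:
Beat 0 (L): throw ball1 h=5 -> lands@5:R; in-air after throw: [b1@5:R]
Beat 1 (R): throw ball2 h=7 -> lands@8:L; in-air after throw: [b1@5:R b2@8:L]
Beat 2 (L): throw ball3 h=2 -> lands@4:L; in-air after throw: [b3@4:L b1@5:R b2@8:L]
Beat 3 (R): throw ball4 h=8 -> lands@11:R; in-air after throw: [b3@4:L b1@5:R b2@8:L b4@11:R]
Beat 4 (L): throw ball3 h=3 -> lands@7:R; in-air after throw: [b1@5:R b3@7:R b2@8:L b4@11:R]
Beat 5 (R): throw ball1 h=5 -> lands@10:L; in-air after throw: [b3@7:R b2@8:L b1@10:L b4@11:R]
Beat 6 (L): throw ball5 h=7 -> lands@13:R; in-air after throw: [b3@7:R b2@8:L b1@10:L b4@11:R b5@13:R]
Beat 7 (R): throw ball3 h=2 -> lands@9:R; in-air after throw: [b2@8:L b3@9:R b1@10:L b4@11:R b5@13:R]
Beat 8 (L): throw ball2 h=8 -> lands@16:L; in-air after throw: [b3@9:R b1@10:L b4@11:R b5@13:R b2@16:L]
Beat 9 (R): throw ball3 h=3 -> lands@12:L; in-air after throw: [b1@10:L b4@11:R b3@12:L b5@13:R b2@16:L]
Beat 10 (L): throw ball1 h=5 -> lands@15:R; in-air after throw: [b4@11:R b3@12:L b5@13:R b1@15:R b2@16:L]
Beat 11 (R): throw ball4 h=7 -> lands@18:L; in-air after throw: [b3@12:L b5@13:R b1@15:R b2@16:L b4@18:L]
Beat 12 (L): throw ball3 h=2 -> lands@14:L; in-air after throw: [b5@13:R b3@14:L b1@15:R b2@16:L b4@18:L]
Beat 13 (R): throw ball5 h=8 -> lands@21:R; in-air after throw: [b3@14:L b1@15:R b2@16:L b4@18:L b5@21:R]
Beat 14 (L): throw ball3 h=3 -> lands@17:R; in-air after throw: [b1@15:R b2@16:L b3@17:R b4@18:L b5@21:R]
Beat 15 (R): throw ball1 h=5 -> lands@20:L; in-air after throw: [b2@16:L b3@17:R b4@18:L b1@20:L b5@21:R]
Beat 16 (L): throw ball2 h=7 -> lands@23:R; in-air after throw: [b3@17:R b4@18:L b1@20:L b5@21:R b2@23:R]
Beat 17 (R): throw ball3 h=2 -> lands@19:R; in-air after throw: [b4@18:L b3@19:R b1@20:L b5@21:R b2@23:R]
Beat 18 (L): throw ball4 h=8 -> lands@26:L; in-air after throw: [b3@19:R b1@20:L b5@21:R b2@23:R b4@26:L]
Beat 19 (R): throw ball3 h=3 -> lands@22:L; in-air after throw: [b1@20:L b5@21:R b3@22:L b2@23:R b4@26:L]
Beat 20 (L): throw ball1 h=5 -> lands@25:R; in-air after throw: [b5@21:R b3@22:L b2@23:R b1@25:R b4@26:L]
Beat 21 (R): throw ball5 h=7 -> lands@28:L; in-air after throw: [b3@22:L b2@23:R b1@25:R b4@26:L b5@28:L]
Ball 5: thrown@6 h=7 -> first land @13; rethrown@13 h=8 -> second land @21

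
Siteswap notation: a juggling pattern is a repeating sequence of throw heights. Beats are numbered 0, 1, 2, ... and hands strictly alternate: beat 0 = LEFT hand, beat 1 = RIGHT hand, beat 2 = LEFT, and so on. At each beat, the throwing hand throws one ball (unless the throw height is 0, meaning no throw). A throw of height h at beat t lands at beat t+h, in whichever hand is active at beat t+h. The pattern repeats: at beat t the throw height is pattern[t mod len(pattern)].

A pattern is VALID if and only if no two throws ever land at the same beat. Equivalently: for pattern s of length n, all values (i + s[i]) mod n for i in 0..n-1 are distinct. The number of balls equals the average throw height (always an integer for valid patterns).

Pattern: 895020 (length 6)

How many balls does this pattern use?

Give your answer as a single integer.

Pattern = [8, 9, 5, 0, 2, 0], length n = 6
  position 0: throw height = 8, running sum = 8
  position 1: throw height = 9, running sum = 17
  position 2: throw height = 5, running sum = 22
  position 3: throw height = 0, running sum = 22
  position 4: throw height = 2, running sum = 24
  position 5: throw height = 0, running sum = 24
Total sum = 24; balls = sum / n = 24 / 6 = 4

Answer: 4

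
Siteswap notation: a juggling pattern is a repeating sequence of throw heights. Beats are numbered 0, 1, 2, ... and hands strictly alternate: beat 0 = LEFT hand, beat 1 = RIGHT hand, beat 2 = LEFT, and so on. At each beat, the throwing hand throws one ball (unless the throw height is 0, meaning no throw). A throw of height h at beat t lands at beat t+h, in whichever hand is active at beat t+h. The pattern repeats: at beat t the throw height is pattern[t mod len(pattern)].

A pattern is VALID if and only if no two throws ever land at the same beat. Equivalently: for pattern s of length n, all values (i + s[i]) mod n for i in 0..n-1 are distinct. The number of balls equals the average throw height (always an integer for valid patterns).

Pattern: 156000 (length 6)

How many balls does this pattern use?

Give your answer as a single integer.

Pattern = [1, 5, 6, 0, 0, 0], length n = 6
  position 0: throw height = 1, running sum = 1
  position 1: throw height = 5, running sum = 6
  position 2: throw height = 6, running sum = 12
  position 3: throw height = 0, running sum = 12
  position 4: throw height = 0, running sum = 12
  position 5: throw height = 0, running sum = 12
Total sum = 12; balls = sum / n = 12 / 6 = 2

Answer: 2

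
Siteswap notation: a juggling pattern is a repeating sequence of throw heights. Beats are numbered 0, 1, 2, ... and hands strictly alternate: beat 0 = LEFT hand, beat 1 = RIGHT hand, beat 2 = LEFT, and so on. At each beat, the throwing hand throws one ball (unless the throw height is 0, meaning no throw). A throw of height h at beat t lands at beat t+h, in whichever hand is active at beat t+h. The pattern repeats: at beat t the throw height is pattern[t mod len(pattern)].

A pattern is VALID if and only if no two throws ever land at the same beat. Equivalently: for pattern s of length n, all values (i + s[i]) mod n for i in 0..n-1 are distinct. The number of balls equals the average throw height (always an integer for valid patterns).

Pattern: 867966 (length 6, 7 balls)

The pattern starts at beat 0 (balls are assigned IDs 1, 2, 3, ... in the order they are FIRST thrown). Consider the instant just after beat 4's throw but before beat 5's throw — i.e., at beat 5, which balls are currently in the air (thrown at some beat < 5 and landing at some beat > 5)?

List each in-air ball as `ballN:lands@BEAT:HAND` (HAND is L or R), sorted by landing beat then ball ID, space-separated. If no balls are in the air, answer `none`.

Answer: ball2:lands@7:R ball1:lands@8:L ball3:lands@9:R ball5:lands@10:L ball4:lands@12:L

Derivation:
Beat 0 (L): throw ball1 h=8 -> lands@8:L; in-air after throw: [b1@8:L]
Beat 1 (R): throw ball2 h=6 -> lands@7:R; in-air after throw: [b2@7:R b1@8:L]
Beat 2 (L): throw ball3 h=7 -> lands@9:R; in-air after throw: [b2@7:R b1@8:L b3@9:R]
Beat 3 (R): throw ball4 h=9 -> lands@12:L; in-air after throw: [b2@7:R b1@8:L b3@9:R b4@12:L]
Beat 4 (L): throw ball5 h=6 -> lands@10:L; in-air after throw: [b2@7:R b1@8:L b3@9:R b5@10:L b4@12:L]
Beat 5 (R): throw ball6 h=6 -> lands@11:R; in-air after throw: [b2@7:R b1@8:L b3@9:R b5@10:L b6@11:R b4@12:L]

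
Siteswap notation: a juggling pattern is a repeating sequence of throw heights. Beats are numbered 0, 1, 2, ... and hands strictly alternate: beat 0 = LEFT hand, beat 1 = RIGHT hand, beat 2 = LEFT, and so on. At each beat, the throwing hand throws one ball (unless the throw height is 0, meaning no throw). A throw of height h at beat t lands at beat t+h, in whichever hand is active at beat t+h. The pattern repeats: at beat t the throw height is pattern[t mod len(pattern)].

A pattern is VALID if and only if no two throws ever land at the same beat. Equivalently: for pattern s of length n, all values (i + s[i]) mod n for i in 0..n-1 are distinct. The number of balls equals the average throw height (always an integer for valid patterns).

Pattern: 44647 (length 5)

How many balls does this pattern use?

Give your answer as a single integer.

Pattern = [4, 4, 6, 4, 7], length n = 5
  position 0: throw height = 4, running sum = 4
  position 1: throw height = 4, running sum = 8
  position 2: throw height = 6, running sum = 14
  position 3: throw height = 4, running sum = 18
  position 4: throw height = 7, running sum = 25
Total sum = 25; balls = sum / n = 25 / 5 = 5

Answer: 5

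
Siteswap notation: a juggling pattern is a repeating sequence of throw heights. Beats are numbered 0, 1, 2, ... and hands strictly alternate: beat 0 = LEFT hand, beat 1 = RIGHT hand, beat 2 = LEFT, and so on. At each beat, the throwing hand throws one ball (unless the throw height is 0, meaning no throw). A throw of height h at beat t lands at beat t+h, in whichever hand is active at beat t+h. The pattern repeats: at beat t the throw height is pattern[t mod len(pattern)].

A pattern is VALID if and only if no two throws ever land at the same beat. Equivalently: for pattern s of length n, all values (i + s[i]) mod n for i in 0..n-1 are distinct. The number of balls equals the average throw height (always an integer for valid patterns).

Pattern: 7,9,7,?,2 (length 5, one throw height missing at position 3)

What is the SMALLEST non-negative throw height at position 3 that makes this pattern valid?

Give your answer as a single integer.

Answer: 0

Derivation:
i=0: (0 + 7) mod 5 = 2
i=1: (1 + 9) mod 5 = 0
i=2: (2 + 7) mod 5 = 4
i=3: s[i]=? (unknown)
i=4: (4 + 2) mod 5 = 1
Known residues: [0, 1, 2, 4]; need a permutation of 0..4, so missing residue r = 3
Need (3 + s) mod 5 = 3; smallest s = (3 - 3) mod 5 = 0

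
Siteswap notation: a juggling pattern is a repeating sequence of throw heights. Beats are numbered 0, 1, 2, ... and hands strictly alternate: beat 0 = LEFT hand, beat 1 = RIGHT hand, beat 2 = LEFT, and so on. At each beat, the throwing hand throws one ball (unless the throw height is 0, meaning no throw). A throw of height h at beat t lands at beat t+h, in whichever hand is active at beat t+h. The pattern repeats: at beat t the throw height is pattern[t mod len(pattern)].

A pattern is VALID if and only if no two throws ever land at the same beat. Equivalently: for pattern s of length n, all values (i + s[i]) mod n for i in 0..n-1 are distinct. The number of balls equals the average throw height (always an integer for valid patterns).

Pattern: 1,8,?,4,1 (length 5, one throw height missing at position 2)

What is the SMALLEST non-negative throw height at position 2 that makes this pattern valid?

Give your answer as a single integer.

Answer: 1

Derivation:
i=0: (0 + 1) mod 5 = 1
i=1: (1 + 8) mod 5 = 4
i=2: s[i]=? (unknown)
i=3: (3 + 4) mod 5 = 2
i=4: (4 + 1) mod 5 = 0
Known residues: [0, 1, 2, 4]; need a permutation of 0..4, so missing residue r = 3
Need (2 + s) mod 5 = 3; smallest s = (3 - 2) mod 5 = 1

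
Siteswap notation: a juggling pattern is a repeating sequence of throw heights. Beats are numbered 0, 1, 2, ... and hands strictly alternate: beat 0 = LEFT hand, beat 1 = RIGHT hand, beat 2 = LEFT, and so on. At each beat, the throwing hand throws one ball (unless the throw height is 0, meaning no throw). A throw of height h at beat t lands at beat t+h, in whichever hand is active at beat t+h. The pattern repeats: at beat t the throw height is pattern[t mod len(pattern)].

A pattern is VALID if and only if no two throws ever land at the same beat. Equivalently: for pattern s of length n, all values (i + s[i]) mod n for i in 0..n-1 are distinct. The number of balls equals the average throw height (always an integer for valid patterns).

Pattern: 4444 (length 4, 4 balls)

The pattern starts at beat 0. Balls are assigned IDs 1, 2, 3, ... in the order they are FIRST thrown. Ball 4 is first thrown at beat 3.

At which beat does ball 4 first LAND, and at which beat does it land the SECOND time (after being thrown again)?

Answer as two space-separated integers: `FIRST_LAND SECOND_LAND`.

Beat 0 (L): throw ball1 h=4 -> lands@4:L; in-air after throw: [b1@4:L]
Beat 1 (R): throw ball2 h=4 -> lands@5:R; in-air after throw: [b1@4:L b2@5:R]
Beat 2 (L): throw ball3 h=4 -> lands@6:L; in-air after throw: [b1@4:L b2@5:R b3@6:L]
Beat 3 (R): throw ball4 h=4 -> lands@7:R; in-air after throw: [b1@4:L b2@5:R b3@6:L b4@7:R]
Beat 4 (L): throw ball1 h=4 -> lands@8:L; in-air after throw: [b2@5:R b3@6:L b4@7:R b1@8:L]
Beat 5 (R): throw ball2 h=4 -> lands@9:R; in-air after throw: [b3@6:L b4@7:R b1@8:L b2@9:R]
Beat 6 (L): throw ball3 h=4 -> lands@10:L; in-air after throw: [b4@7:R b1@8:L b2@9:R b3@10:L]
Beat 7 (R): throw ball4 h=4 -> lands@11:R; in-air after throw: [b1@8:L b2@9:R b3@10:L b4@11:R]
Beat 8 (L): throw ball1 h=4 -> lands@12:L; in-air after throw: [b2@9:R b3@10:L b4@11:R b1@12:L]
Beat 9 (R): throw ball2 h=4 -> lands@13:R; in-air after throw: [b3@10:L b4@11:R b1@12:L b2@13:R]
Beat 10 (L): throw ball3 h=4 -> lands@14:L; in-air after throw: [b4@11:R b1@12:L b2@13:R b3@14:L]
Beat 11 (R): throw ball4 h=4 -> lands@15:R; in-air after throw: [b1@12:L b2@13:R b3@14:L b4@15:R]
Ball 4: thrown@3 h=4 -> first land @7; rethrown@7 h=4 -> second land @11

Answer: 7 11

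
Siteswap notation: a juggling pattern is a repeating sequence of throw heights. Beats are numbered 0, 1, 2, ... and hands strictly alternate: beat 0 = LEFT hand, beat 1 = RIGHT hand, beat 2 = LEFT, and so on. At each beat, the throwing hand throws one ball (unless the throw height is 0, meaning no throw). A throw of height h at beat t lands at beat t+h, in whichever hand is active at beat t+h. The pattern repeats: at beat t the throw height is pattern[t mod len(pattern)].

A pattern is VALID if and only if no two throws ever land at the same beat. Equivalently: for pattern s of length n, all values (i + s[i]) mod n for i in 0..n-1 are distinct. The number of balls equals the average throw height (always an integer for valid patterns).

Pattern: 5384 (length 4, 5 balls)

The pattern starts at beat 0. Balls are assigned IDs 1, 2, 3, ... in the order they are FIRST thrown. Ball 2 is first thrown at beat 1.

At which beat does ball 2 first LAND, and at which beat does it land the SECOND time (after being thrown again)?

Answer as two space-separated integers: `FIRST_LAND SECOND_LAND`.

Answer: 4 9

Derivation:
Beat 0 (L): throw ball1 h=5 -> lands@5:R; in-air after throw: [b1@5:R]
Beat 1 (R): throw ball2 h=3 -> lands@4:L; in-air after throw: [b2@4:L b1@5:R]
Beat 2 (L): throw ball3 h=8 -> lands@10:L; in-air after throw: [b2@4:L b1@5:R b3@10:L]
Beat 3 (R): throw ball4 h=4 -> lands@7:R; in-air after throw: [b2@4:L b1@5:R b4@7:R b3@10:L]
Beat 4 (L): throw ball2 h=5 -> lands@9:R; in-air after throw: [b1@5:R b4@7:R b2@9:R b3@10:L]
Beat 5 (R): throw ball1 h=3 -> lands@8:L; in-air after throw: [b4@7:R b1@8:L b2@9:R b3@10:L]
Beat 6 (L): throw ball5 h=8 -> lands@14:L; in-air after throw: [b4@7:R b1@8:L b2@9:R b3@10:L b5@14:L]
Beat 7 (R): throw ball4 h=4 -> lands@11:R; in-air after throw: [b1@8:L b2@9:R b3@10:L b4@11:R b5@14:L]
Beat 8 (L): throw ball1 h=5 -> lands@13:R; in-air after throw: [b2@9:R b3@10:L b4@11:R b1@13:R b5@14:L]
Beat 9 (R): throw ball2 h=3 -> lands@12:L; in-air after throw: [b3@10:L b4@11:R b2@12:L b1@13:R b5@14:L]
Ball 2: thrown@1 h=3 -> first land @4; rethrown@4 h=5 -> second land @9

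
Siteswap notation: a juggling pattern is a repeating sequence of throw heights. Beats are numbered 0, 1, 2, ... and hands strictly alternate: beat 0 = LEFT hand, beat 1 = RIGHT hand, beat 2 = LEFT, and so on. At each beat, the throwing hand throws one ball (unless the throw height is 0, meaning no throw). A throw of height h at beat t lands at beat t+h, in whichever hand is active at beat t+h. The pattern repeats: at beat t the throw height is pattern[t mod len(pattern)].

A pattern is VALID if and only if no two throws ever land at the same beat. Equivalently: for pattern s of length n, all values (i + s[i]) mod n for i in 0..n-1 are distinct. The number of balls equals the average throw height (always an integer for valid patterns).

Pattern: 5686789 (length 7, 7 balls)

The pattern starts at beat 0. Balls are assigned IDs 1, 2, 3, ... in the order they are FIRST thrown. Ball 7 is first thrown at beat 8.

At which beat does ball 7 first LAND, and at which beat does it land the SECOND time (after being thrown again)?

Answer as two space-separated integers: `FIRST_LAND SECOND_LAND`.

Beat 0 (L): throw ball1 h=5 -> lands@5:R; in-air after throw: [b1@5:R]
Beat 1 (R): throw ball2 h=6 -> lands@7:R; in-air after throw: [b1@5:R b2@7:R]
Beat 2 (L): throw ball3 h=8 -> lands@10:L; in-air after throw: [b1@5:R b2@7:R b3@10:L]
Beat 3 (R): throw ball4 h=6 -> lands@9:R; in-air after throw: [b1@5:R b2@7:R b4@9:R b3@10:L]
Beat 4 (L): throw ball5 h=7 -> lands@11:R; in-air after throw: [b1@5:R b2@7:R b4@9:R b3@10:L b5@11:R]
Beat 5 (R): throw ball1 h=8 -> lands@13:R; in-air after throw: [b2@7:R b4@9:R b3@10:L b5@11:R b1@13:R]
Beat 6 (L): throw ball6 h=9 -> lands@15:R; in-air after throw: [b2@7:R b4@9:R b3@10:L b5@11:R b1@13:R b6@15:R]
Beat 7 (R): throw ball2 h=5 -> lands@12:L; in-air after throw: [b4@9:R b3@10:L b5@11:R b2@12:L b1@13:R b6@15:R]
Beat 8 (L): throw ball7 h=6 -> lands@14:L; in-air after throw: [b4@9:R b3@10:L b5@11:R b2@12:L b1@13:R b7@14:L b6@15:R]
Beat 9 (R): throw ball4 h=8 -> lands@17:R; in-air after throw: [b3@10:L b5@11:R b2@12:L b1@13:R b7@14:L b6@15:R b4@17:R]
Beat 10 (L): throw ball3 h=6 -> lands@16:L; in-air after throw: [b5@11:R b2@12:L b1@13:R b7@14:L b6@15:R b3@16:L b4@17:R]
Beat 11 (R): throw ball5 h=7 -> lands@18:L; in-air after throw: [b2@12:L b1@13:R b7@14:L b6@15:R b3@16:L b4@17:R b5@18:L]
Beat 12 (L): throw ball2 h=8 -> lands@20:L; in-air after throw: [b1@13:R b7@14:L b6@15:R b3@16:L b4@17:R b5@18:L b2@20:L]
Beat 13 (R): throw ball1 h=9 -> lands@22:L; in-air after throw: [b7@14:L b6@15:R b3@16:L b4@17:R b5@18:L b2@20:L b1@22:L]
Beat 14 (L): throw ball7 h=5 -> lands@19:R; in-air after throw: [b6@15:R b3@16:L b4@17:R b5@18:L b7@19:R b2@20:L b1@22:L]
Beat 15 (R): throw ball6 h=6 -> lands@21:R; in-air after throw: [b3@16:L b4@17:R b5@18:L b7@19:R b2@20:L b6@21:R b1@22:L]
Beat 16 (L): throw ball3 h=8 -> lands@24:L; in-air after throw: [b4@17:R b5@18:L b7@19:R b2@20:L b6@21:R b1@22:L b3@24:L]
Beat 17 (R): throw ball4 h=6 -> lands@23:R; in-air after throw: [b5@18:L b7@19:R b2@20:L b6@21:R b1@22:L b4@23:R b3@24:L]
Beat 18 (L): throw ball5 h=7 -> lands@25:R; in-air after throw: [b7@19:R b2@20:L b6@21:R b1@22:L b4@23:R b3@24:L b5@25:R]
Beat 19 (R): throw ball7 h=8 -> lands@27:R; in-air after throw: [b2@20:L b6@21:R b1@22:L b4@23:R b3@24:L b5@25:R b7@27:R]
Ball 7: thrown@8 h=6 -> first land @14; rethrown@14 h=5 -> second land @19

Answer: 14 19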